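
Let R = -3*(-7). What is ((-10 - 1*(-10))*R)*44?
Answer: 0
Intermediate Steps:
R = 21
((-10 - 1*(-10))*R)*44 = ((-10 - 1*(-10))*21)*44 = ((-10 + 10)*21)*44 = (0*21)*44 = 0*44 = 0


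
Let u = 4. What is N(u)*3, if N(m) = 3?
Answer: 9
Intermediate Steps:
N(u)*3 = 3*3 = 9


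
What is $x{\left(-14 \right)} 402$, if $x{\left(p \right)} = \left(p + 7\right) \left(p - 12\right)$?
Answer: $73164$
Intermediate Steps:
$x{\left(p \right)} = \left(-12 + p\right) \left(7 + p\right)$ ($x{\left(p \right)} = \left(7 + p\right) \left(-12 + p\right) = \left(-12 + p\right) \left(7 + p\right)$)
$x{\left(-14 \right)} 402 = \left(-84 + \left(-14\right)^{2} - -70\right) 402 = \left(-84 + 196 + 70\right) 402 = 182 \cdot 402 = 73164$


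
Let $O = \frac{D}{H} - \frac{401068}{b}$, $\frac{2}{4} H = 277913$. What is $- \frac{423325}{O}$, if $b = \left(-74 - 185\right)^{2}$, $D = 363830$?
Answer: $\frac{7891913337753725}{99258970969} \approx 79508.0$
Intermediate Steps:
$b = 67081$ ($b = \left(-259\right)^{2} = 67081$)
$H = 555826$ ($H = 2 \cdot 277913 = 555826$)
$O = - \frac{99258970969}{18642681953}$ ($O = \frac{363830}{555826} - \frac{401068}{67081} = 363830 \cdot \frac{1}{555826} - \frac{401068}{67081} = \frac{181915}{277913} - \frac{401068}{67081} = - \frac{99258970969}{18642681953} \approx -5.3243$)
$- \frac{423325}{O} = - \frac{423325}{- \frac{99258970969}{18642681953}} = \left(-423325\right) \left(- \frac{18642681953}{99258970969}\right) = \frac{7891913337753725}{99258970969}$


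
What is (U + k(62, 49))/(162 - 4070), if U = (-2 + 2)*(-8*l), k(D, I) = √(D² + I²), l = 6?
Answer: -√6245/3908 ≈ -0.020221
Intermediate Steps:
U = 0 (U = (-2 + 2)*(-8*6) = 0*(-48) = 0)
(U + k(62, 49))/(162 - 4070) = (0 + √(62² + 49²))/(162 - 4070) = (0 + √(3844 + 2401))/(-3908) = (0 + √6245)*(-1/3908) = √6245*(-1/3908) = -√6245/3908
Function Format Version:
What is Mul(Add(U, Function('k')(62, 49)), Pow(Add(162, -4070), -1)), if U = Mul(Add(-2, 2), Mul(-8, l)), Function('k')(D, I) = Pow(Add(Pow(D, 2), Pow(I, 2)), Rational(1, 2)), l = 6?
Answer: Mul(Rational(-1, 3908), Pow(6245, Rational(1, 2))) ≈ -0.020221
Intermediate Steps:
U = 0 (U = Mul(Add(-2, 2), Mul(-8, 6)) = Mul(0, -48) = 0)
Mul(Add(U, Function('k')(62, 49)), Pow(Add(162, -4070), -1)) = Mul(Add(0, Pow(Add(Pow(62, 2), Pow(49, 2)), Rational(1, 2))), Pow(Add(162, -4070), -1)) = Mul(Add(0, Pow(Add(3844, 2401), Rational(1, 2))), Pow(-3908, -1)) = Mul(Add(0, Pow(6245, Rational(1, 2))), Rational(-1, 3908)) = Mul(Pow(6245, Rational(1, 2)), Rational(-1, 3908)) = Mul(Rational(-1, 3908), Pow(6245, Rational(1, 2)))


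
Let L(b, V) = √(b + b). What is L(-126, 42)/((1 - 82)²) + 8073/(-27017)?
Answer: -8073/27017 + 2*I*√7/2187 ≈ -0.29881 + 0.0024195*I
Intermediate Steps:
L(b, V) = √2*√b (L(b, V) = √(2*b) = √2*√b)
L(-126, 42)/((1 - 82)²) + 8073/(-27017) = (√2*√(-126))/((1 - 82)²) + 8073/(-27017) = (√2*(3*I*√14))/((-81)²) + 8073*(-1/27017) = (6*I*√7)/6561 - 8073/27017 = (6*I*√7)*(1/6561) - 8073/27017 = 2*I*√7/2187 - 8073/27017 = -8073/27017 + 2*I*√7/2187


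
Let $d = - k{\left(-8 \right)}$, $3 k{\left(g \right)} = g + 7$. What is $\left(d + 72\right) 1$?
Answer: $\frac{217}{3} \approx 72.333$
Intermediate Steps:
$k{\left(g \right)} = \frac{7}{3} + \frac{g}{3}$ ($k{\left(g \right)} = \frac{g + 7}{3} = \frac{7 + g}{3} = \frac{7}{3} + \frac{g}{3}$)
$d = \frac{1}{3}$ ($d = - (\frac{7}{3} + \frac{1}{3} \left(-8\right)) = - (\frac{7}{3} - \frac{8}{3}) = \left(-1\right) \left(- \frac{1}{3}\right) = \frac{1}{3} \approx 0.33333$)
$\left(d + 72\right) 1 = \left(\frac{1}{3} + 72\right) 1 = \frac{217}{3} \cdot 1 = \frac{217}{3}$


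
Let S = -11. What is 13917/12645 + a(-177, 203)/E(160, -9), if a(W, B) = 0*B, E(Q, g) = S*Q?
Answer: 4639/4215 ≈ 1.1006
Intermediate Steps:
E(Q, g) = -11*Q
a(W, B) = 0
13917/12645 + a(-177, 203)/E(160, -9) = 13917/12645 + 0/((-11*160)) = 13917*(1/12645) + 0/(-1760) = 4639/4215 + 0*(-1/1760) = 4639/4215 + 0 = 4639/4215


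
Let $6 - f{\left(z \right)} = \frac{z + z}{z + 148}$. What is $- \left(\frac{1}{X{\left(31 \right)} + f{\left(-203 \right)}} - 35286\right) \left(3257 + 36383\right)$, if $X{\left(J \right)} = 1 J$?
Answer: $\frac{2278540457960}{1629} \approx 1.3987 \cdot 10^{9}$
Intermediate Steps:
$f{\left(z \right)} = 6 - \frac{2 z}{148 + z}$ ($f{\left(z \right)} = 6 - \frac{z + z}{z + 148} = 6 - \frac{2 z}{148 + z}$)
$X{\left(J \right)} = J$
$- \left(\frac{1}{X{\left(31 \right)} + f{\left(-203 \right)}} - 35286\right) \left(3257 + 36383\right) = - \left(\frac{1}{31 + \frac{4 \left(222 - 203\right)}{148 - 203}} - 35286\right) \left(3257 + 36383\right) = - \left(\frac{1}{31 + 4 \frac{1}{-55} \cdot 19} - 35286\right) 39640 = - \left(\frac{1}{31 + 4 \left(- \frac{1}{55}\right) 19} - 35286\right) 39640 = - \left(\frac{1}{31 - \frac{76}{55}} - 35286\right) 39640 = - \left(\frac{1}{\frac{1629}{55}} - 35286\right) 39640 = - \left(\frac{55}{1629} - 35286\right) 39640 = - \frac{\left(-57480839\right) 39640}{1629} = \left(-1\right) \left(- \frac{2278540457960}{1629}\right) = \frac{2278540457960}{1629}$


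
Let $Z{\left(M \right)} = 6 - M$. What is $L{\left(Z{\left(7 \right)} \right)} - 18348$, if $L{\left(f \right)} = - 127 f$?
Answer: $-18221$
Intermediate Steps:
$L{\left(Z{\left(7 \right)} \right)} - 18348 = - 127 \left(6 - 7\right) - 18348 = \left(-127\right) \left(-1\right) - 18348 = 127 - 18348 = -18221$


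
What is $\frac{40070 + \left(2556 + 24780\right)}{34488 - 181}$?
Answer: $\frac{67406}{34307} \approx 1.9648$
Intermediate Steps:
$\frac{40070 + \left(2556 + 24780\right)}{34488 - 181} = \frac{40070 + 27336}{34488 + \left(-10850 + 10669\right)} = \frac{67406}{34488 - 181} = \frac{67406}{34307}$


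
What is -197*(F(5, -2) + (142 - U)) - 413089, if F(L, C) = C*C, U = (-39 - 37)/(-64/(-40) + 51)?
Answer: -116281673/263 ≈ -4.4214e+5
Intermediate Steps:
U = -380/263 (U = -76/(-64*(-1/40) + 51) = -76/(8/5 + 51) = -76/263/5 = -76*5/263 = -380/263 ≈ -1.4449)
F(L, C) = C²
-197*(F(5, -2) + (142 - U)) - 413089 = -197*((-2)² + (142 - 1*(-380/263))) - 413089 = -197*(4 + (142 + 380/263)) - 413089 = -197*(4 + 37726/263) - 413089 = -197*38778/263 - 413089 = -7639266/263 - 413089 = -116281673/263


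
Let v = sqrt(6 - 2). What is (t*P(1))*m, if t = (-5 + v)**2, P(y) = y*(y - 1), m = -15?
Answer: 0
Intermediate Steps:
v = 2 (v = sqrt(4) = 2)
P(y) = y*(-1 + y)
t = 9 (t = (-5 + 2)**2 = (-3)**2 = 9)
(t*P(1))*m = (9*(1*(-1 + 1)))*(-15) = (9*(1*0))*(-15) = (9*0)*(-15) = 0*(-15) = 0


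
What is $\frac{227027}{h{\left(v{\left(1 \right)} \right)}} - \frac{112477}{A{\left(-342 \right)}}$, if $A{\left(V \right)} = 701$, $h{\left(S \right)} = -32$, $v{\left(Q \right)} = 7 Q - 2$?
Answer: $- \frac{162745191}{22432} \approx -7255.0$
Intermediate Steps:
$v{\left(Q \right)} = -2 + 7 Q$
$\frac{227027}{h{\left(v{\left(1 \right)} \right)}} - \frac{112477}{A{\left(-342 \right)}} = \frac{227027}{-32} - \frac{112477}{701} = 227027 \left(- \frac{1}{32}\right) - \frac{112477}{701} = - \frac{227027}{32} - \frac{112477}{701} = - \frac{162745191}{22432}$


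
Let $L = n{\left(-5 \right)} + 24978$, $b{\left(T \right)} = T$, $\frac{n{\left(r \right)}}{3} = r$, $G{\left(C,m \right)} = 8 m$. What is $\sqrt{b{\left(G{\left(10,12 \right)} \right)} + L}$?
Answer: $\sqrt{25059} \approx 158.3$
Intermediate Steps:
$n{\left(r \right)} = 3 r$
$L = 24963$ ($L = 3 \left(-5\right) + 24978 = -15 + 24978 = 24963$)
$\sqrt{b{\left(G{\left(10,12 \right)} \right)} + L} = \sqrt{8 \cdot 12 + 24963} = \sqrt{96 + 24963} = \sqrt{25059}$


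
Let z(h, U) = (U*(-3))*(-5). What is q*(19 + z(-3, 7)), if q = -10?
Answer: -1240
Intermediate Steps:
z(h, U) = 15*U (z(h, U) = -3*U*(-5) = 15*U)
q*(19 + z(-3, 7)) = -10*(19 + 15*7) = -10*(19 + 105) = -10*124 = -1240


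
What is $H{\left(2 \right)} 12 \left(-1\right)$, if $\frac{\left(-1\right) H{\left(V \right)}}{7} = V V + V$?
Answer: $504$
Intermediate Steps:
$H{\left(V \right)} = - 7 V - 7 V^{2}$ ($H{\left(V \right)} = - 7 \left(V V + V\right) = - 7 \left(V^{2} + V\right) = - 7 \left(V + V^{2}\right) = - 7 V - 7 V^{2}$)
$H{\left(2 \right)} 12 \left(-1\right) = \left(-7\right) 2 \left(1 + 2\right) 12 \left(-1\right) = \left(-7\right) 2 \cdot 3 \cdot 12 \left(-1\right) = \left(-42\right) 12 \left(-1\right) = \left(-504\right) \left(-1\right) = 504$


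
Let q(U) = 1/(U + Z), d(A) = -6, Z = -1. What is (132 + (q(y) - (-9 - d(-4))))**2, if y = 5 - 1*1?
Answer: 164836/9 ≈ 18315.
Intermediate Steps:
y = 4 (y = 5 - 1 = 4)
q(U) = 1/(-1 + U) (q(U) = 1/(U - 1) = 1/(-1 + U))
(132 + (q(y) - (-9 - d(-4))))**2 = (132 + (1/(-1 + 4) - (-9 - 1*(-6))))**2 = (132 + (1/3 - (-9 + 6)))**2 = (132 + (1/3 - 1*(-3)))**2 = (132 + (1/3 + 3))**2 = (132 + 10/3)**2 = (406/3)**2 = 164836/9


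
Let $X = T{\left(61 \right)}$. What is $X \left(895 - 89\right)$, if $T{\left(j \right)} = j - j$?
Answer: $0$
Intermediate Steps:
$T{\left(j \right)} = 0$
$X = 0$
$X \left(895 - 89\right) = 0 \left(895 - 89\right) = 0 \cdot 806 = 0$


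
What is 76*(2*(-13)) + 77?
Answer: -1899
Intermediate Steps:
76*(2*(-13)) + 77 = 76*(-26) + 77 = -1976 + 77 = -1899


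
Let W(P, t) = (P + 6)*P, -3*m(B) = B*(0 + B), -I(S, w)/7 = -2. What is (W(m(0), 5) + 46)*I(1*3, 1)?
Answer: 644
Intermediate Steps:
I(S, w) = 14 (I(S, w) = -7*(-2) = 14)
m(B) = -B²/3 (m(B) = -B*(0 + B)/3 = -B*B/3 = -B²/3)
W(P, t) = P*(6 + P) (W(P, t) = (6 + P)*P = P*(6 + P))
(W(m(0), 5) + 46)*I(1*3, 1) = ((-⅓*0²)*(6 - ⅓*0²) + 46)*14 = ((-⅓*0)*(6 - ⅓*0) + 46)*14 = (0*(6 + 0) + 46)*14 = (0*6 + 46)*14 = (0 + 46)*14 = 46*14 = 644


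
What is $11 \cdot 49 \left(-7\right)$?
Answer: $-3773$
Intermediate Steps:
$11 \cdot 49 \left(-7\right) = 539 \left(-7\right) = -3773$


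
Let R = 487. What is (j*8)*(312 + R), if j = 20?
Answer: 127840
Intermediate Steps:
(j*8)*(312 + R) = (20*8)*(312 + 487) = 160*799 = 127840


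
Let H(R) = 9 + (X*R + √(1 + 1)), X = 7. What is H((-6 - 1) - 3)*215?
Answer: -13115 + 215*√2 ≈ -12811.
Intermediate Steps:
H(R) = 9 + √2 + 7*R (H(R) = 9 + (7*R + √(1 + 1)) = 9 + (7*R + √2) = 9 + (√2 + 7*R) = 9 + √2 + 7*R)
H((-6 - 1) - 3)*215 = (9 + √2 + 7*((-6 - 1) - 3))*215 = (9 + √2 + 7*(-7 - 3))*215 = (9 + √2 + 7*(-10))*215 = (9 + √2 - 70)*215 = (-61 + √2)*215 = -13115 + 215*√2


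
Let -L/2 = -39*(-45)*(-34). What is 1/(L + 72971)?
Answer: 1/192311 ≈ 5.1999e-6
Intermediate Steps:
L = 119340 (L = -2*(-39*(-45))*(-34) = -3510*(-34) = -2*(-59670) = 119340)
1/(L + 72971) = 1/(119340 + 72971) = 1/192311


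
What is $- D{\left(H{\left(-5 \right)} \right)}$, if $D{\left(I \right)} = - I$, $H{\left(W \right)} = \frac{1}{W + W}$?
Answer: $- \frac{1}{10} \approx -0.1$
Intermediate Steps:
$H{\left(W \right)} = \frac{1}{2 W}$
$- D{\left(H{\left(-5 \right)} \right)} = - \left(-1\right) \frac{1}{2 \left(-5\right)} = - \left(-1\right) \frac{1}{2} \left(- \frac{1}{5}\right) = - \frac{\left(-1\right) \left(-1\right)}{10} = \left(-1\right) \frac{1}{10} = - \frac{1}{10}$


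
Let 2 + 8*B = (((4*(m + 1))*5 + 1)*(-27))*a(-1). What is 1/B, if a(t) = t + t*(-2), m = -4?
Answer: 8/1591 ≈ 0.0050283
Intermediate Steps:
a(t) = -t (a(t) = t - 2*t = -t)
B = 1591/8 (B = -¼ + ((((4*(-4 + 1))*5 + 1)*(-27))*(-1*(-1)))/8 = -¼ + ((((4*(-3))*5 + 1)*(-27))*1)/8 = -¼ + (((-12*5 + 1)*(-27))*1)/8 = -¼ + (((-60 + 1)*(-27))*1)/8 = -¼ + (-59*(-27)*1)/8 = -¼ + (1593*1)/8 = -¼ + (⅛)*1593 = -¼ + 1593/8 = 1591/8 ≈ 198.88)
1/B = 1/(1591/8) = 8/1591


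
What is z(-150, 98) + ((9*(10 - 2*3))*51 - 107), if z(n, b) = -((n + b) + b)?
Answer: 1683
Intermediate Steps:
z(n, b) = -n - 2*b (z(n, b) = -((b + n) + b) = -(n + 2*b) = -n - 2*b)
z(-150, 98) + ((9*(10 - 2*3))*51 - 107) = (-1*(-150) - 2*98) + ((9*(10 - 2*3))*51 - 107) = (150 - 196) + ((9*(10 - 6))*51 - 107) = -46 + ((9*4)*51 - 107) = -46 + (36*51 - 107) = -46 + (1836 - 107) = -46 + 1729 = 1683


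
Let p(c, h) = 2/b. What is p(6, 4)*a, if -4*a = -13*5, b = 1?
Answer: 65/2 ≈ 32.500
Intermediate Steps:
a = 65/4 (a = -(-13)*5/4 = -¼*(-65) = 65/4 ≈ 16.250)
p(c, h) = 2 (p(c, h) = 2/1 = 2*1 = 2)
p(6, 4)*a = 2*(65/4) = 65/2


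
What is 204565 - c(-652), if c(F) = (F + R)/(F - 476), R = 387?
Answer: 230749055/1128 ≈ 2.0456e+5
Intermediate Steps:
c(F) = (387 + F)/(-476 + F) (c(F) = (F + 387)/(F - 476) = (387 + F)/(-476 + F))
204565 - c(-652) = 204565 - (387 - 652)/(-476 - 652) = 204565 - (-265)/(-1128) = 204565 - (-1)*(-265)/1128 = 204565 - 1*265/1128 = 204565 - 265/1128 = 230749055/1128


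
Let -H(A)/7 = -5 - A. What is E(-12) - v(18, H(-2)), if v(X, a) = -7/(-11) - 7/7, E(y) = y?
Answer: -128/11 ≈ -11.636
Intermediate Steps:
H(A) = 35 + 7*A (H(A) = -7*(-5 - A) = 35 + 7*A)
v(X, a) = -4/11 (v(X, a) = -7*(-1/11) - 7*1/7 = 7/11 - 1 = -4/11)
E(-12) - v(18, H(-2)) = -12 - 1*(-4/11) = -12 + 4/11 = -128/11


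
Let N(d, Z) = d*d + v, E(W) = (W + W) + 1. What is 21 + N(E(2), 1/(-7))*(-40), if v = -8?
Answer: -659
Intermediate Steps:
E(W) = 1 + 2*W (E(W) = 2*W + 1 = 1 + 2*W)
N(d, Z) = -8 + d² (N(d, Z) = d*d - 8 = d² - 8 = -8 + d²)
21 + N(E(2), 1/(-7))*(-40) = 21 + (-8 + (1 + 2*2)²)*(-40) = 21 + (-8 + (1 + 4)²)*(-40) = 21 + (-8 + 5²)*(-40) = 21 + (-8 + 25)*(-40) = 21 + 17*(-40) = 21 - 680 = -659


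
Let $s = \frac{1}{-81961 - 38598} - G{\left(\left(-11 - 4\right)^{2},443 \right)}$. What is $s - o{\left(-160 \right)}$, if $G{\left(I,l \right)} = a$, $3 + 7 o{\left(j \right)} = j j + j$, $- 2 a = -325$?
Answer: $- \frac{6407590305}{1687826} \approx -3796.4$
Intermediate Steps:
$a = \frac{325}{2}$ ($a = \left(- \frac{1}{2}\right) \left(-325\right) = \frac{325}{2} \approx 162.5$)
$o{\left(j \right)} = - \frac{3}{7} + \frac{j}{7} + \frac{j^{2}}{7}$ ($o{\left(j \right)} = - \frac{3}{7} + \frac{j j + j}{7} = - \frac{3}{7} + \frac{j^{2} + j}{7} = - \frac{3}{7} + \frac{j + j^{2}}{7} = - \frac{3}{7} + \left(\frac{j}{7} + \frac{j^{2}}{7}\right) = - \frac{3}{7} + \frac{j}{7} + \frac{j^{2}}{7}$)
$G{\left(I,l \right)} = \frac{325}{2}$
$s = - \frac{39181677}{241118}$ ($s = \frac{1}{-81961 - 38598} - \frac{325}{2} = \frac{1}{-120559} - \frac{325}{2} = - \frac{1}{120559} - \frac{325}{2} = - \frac{39181677}{241118} \approx -162.5$)
$s - o{\left(-160 \right)} = - \frac{39181677}{241118} - \left(- \frac{3}{7} + \frac{1}{7} \left(-160\right) + \frac{\left(-160\right)^{2}}{7}\right) = - \frac{39181677}{241118} - \left(- \frac{3}{7} - \frac{160}{7} + \frac{1}{7} \cdot 25600\right) = - \frac{39181677}{241118} - \left(- \frac{3}{7} - \frac{160}{7} + \frac{25600}{7}\right) = - \frac{39181677}{241118} - \frac{25437}{7} = - \frac{6407590305}{1687826}$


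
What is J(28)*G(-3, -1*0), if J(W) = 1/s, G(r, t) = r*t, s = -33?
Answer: 0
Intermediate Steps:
J(W) = -1/33 (J(W) = 1/(-33) = -1/33)
J(28)*G(-3, -1*0) = -(-1)*(-1*0)/11 = -(-1)*0/11 = -1/33*0 = 0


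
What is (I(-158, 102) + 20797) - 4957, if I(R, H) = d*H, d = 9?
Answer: 16758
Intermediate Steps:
I(R, H) = 9*H
(I(-158, 102) + 20797) - 4957 = (9*102 + 20797) - 4957 = (918 + 20797) - 4957 = 21715 - 4957 = 16758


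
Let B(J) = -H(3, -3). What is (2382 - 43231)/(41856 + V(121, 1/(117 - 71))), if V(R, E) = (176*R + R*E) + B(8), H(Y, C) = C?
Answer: -1879054/2905251 ≈ -0.64678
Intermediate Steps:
B(J) = 3 (B(J) = -1*(-3) = 3)
V(R, E) = 3 + 176*R + E*R (V(R, E) = (176*R + R*E) + 3 = (176*R + E*R) + 3 = 3 + 176*R + E*R)
(2382 - 43231)/(41856 + V(121, 1/(117 - 71))) = (2382 - 43231)/(41856 + (3 + 176*121 + 121/(117 - 71))) = -40849/(41856 + (3 + 21296 + 121/46)) = -40849/(41856 + 979875/46) = -40849/2905251/46 = -40849*46/2905251 = -1879054/2905251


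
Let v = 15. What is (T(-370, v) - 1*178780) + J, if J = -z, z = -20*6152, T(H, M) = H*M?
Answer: -61290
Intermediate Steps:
z = -123040
J = 123040 (J = -1*(-123040) = 123040)
(T(-370, v) - 1*178780) + J = (-370*15 - 1*178780) + 123040 = (-5550 - 178780) + 123040 = -184330 + 123040 = -61290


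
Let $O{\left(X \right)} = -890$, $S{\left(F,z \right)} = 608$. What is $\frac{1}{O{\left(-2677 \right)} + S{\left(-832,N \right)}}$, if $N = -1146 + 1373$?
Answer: $- \frac{1}{282} \approx -0.0035461$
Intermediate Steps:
$N = 227$
$\frac{1}{O{\left(-2677 \right)} + S{\left(-832,N \right)}} = \frac{1}{-890 + 608} = \frac{1}{-282} = - \frac{1}{282}$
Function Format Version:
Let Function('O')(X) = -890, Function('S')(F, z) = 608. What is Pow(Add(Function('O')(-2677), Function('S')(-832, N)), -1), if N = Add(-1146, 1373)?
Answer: Rational(-1, 282) ≈ -0.0035461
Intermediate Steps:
N = 227
Pow(Add(Function('O')(-2677), Function('S')(-832, N)), -1) = Pow(Add(-890, 608), -1) = Pow(-282, -1) = Rational(-1, 282)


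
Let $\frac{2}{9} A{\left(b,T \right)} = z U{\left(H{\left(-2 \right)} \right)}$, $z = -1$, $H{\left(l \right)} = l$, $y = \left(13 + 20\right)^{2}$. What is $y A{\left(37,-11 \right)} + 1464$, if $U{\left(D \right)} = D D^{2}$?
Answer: $40668$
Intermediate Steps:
$y = 1089$ ($y = 33^{2} = 1089$)
$U{\left(D \right)} = D^{3}$
$A{\left(b,T \right)} = 36$ ($A{\left(b,T \right)} = \frac{9 \left(- \left(-2\right)^{3}\right)}{2} = \frac{9 \left(\left(-1\right) \left(-8\right)\right)}{2} = \frac{9}{2} \cdot 8 = 36$)
$y A{\left(37,-11 \right)} + 1464 = 1089 \cdot 36 + 1464 = 39204 + 1464 = 40668$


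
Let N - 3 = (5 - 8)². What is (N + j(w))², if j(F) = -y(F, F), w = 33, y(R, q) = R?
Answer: 441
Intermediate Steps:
j(F) = -F
N = 12 (N = 3 + (5 - 8)² = 3 + (-3)² = 3 + 9 = 12)
(N + j(w))² = (12 - 1*33)² = (12 - 33)² = (-21)² = 441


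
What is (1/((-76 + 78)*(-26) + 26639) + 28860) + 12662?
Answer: 1103945415/26587 ≈ 41522.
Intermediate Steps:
(1/((-76 + 78)*(-26) + 26639) + 28860) + 12662 = (1/(2*(-26) + 26639) + 28860) + 12662 = (1/(-52 + 26639) + 28860) + 12662 = (1/26587 + 28860) + 12662 = 767300821/26587 + 12662 = 1103945415/26587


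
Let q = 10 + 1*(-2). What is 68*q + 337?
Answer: 881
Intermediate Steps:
q = 8 (q = 10 - 2 = 8)
68*q + 337 = 68*8 + 337 = 544 + 337 = 881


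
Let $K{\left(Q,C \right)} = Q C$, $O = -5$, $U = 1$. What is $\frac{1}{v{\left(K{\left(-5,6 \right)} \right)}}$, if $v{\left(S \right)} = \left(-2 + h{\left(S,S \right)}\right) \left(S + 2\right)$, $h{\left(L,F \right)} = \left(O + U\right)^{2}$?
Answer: $- \frac{1}{392} \approx -0.002551$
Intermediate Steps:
$h{\left(L,F \right)} = 16$ ($h{\left(L,F \right)} = \left(-5 + 1\right)^{2} = \left(-4\right)^{2} = 16$)
$K{\left(Q,C \right)} = C Q$
$v{\left(S \right)} = 28 + 14 S$ ($v{\left(S \right)} = \left(-2 + 16\right) \left(S + 2\right) = 14 \left(2 + S\right) = 28 + 14 S$)
$\frac{1}{v{\left(K{\left(-5,6 \right)} \right)}} = \frac{1}{28 + 14 \cdot 6 \left(-5\right)} = \frac{1}{28 + 14 \left(-30\right)} = \frac{1}{28 - 420} = \frac{1}{-392} = - \frac{1}{392}$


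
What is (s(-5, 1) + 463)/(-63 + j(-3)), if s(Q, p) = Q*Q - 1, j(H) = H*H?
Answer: -487/54 ≈ -9.0185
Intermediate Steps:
j(H) = H²
s(Q, p) = -1 + Q² (s(Q, p) = Q² - 1 = -1 + Q²)
(s(-5, 1) + 463)/(-63 + j(-3)) = ((-1 + (-5)²) + 463)/(-63 + (-3)²) = ((-1 + 25) + 463)/(-63 + 9) = (24 + 463)/(-54) = 487*(-1/54) = -487/54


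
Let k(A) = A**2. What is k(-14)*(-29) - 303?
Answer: -5987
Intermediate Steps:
k(-14)*(-29) - 303 = (-14)**2*(-29) - 303 = 196*(-29) - 303 = -5684 - 303 = -5987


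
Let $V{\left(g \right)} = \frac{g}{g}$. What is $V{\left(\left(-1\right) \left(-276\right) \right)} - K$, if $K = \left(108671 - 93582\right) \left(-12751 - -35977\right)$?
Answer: $-350457113$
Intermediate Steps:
$V{\left(g \right)} = 1$
$K = 350457114$ ($K = 15089 \left(-12751 + 35977\right) = 15089 \cdot 23226 = 350457114$)
$V{\left(\left(-1\right) \left(-276\right) \right)} - K = 1 - 350457114 = -350457113$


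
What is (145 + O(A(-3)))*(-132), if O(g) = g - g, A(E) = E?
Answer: -19140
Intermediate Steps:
O(g) = 0
(145 + O(A(-3)))*(-132) = (145 + 0)*(-132) = 145*(-132) = -19140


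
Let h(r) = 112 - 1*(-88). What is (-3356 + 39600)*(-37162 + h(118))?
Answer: -1339650728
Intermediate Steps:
h(r) = 200 (h(r) = 112 + 88 = 200)
(-3356 + 39600)*(-37162 + h(118)) = (-3356 + 39600)*(-37162 + 200) = 36244*(-36962) = -1339650728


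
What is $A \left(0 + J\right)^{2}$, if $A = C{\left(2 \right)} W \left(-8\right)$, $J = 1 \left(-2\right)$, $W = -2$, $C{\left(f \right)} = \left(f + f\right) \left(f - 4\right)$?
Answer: $-512$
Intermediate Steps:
$C{\left(f \right)} = 2 f \left(-4 + f\right)$
$J = -2$
$A = -128$ ($A = 2 \cdot 2 \left(-4 + 2\right) \left(-2\right) \left(-8\right) = 2 \cdot 2 \left(-2\right) \left(-2\right) \left(-8\right) = \left(-8\right) \left(-2\right) \left(-8\right) = 16 \left(-8\right) = -128$)
$A \left(0 + J\right)^{2} = - 128 \left(0 - 2\right)^{2} = - 128 \left(-2\right)^{2} = \left(-128\right) 4 = -512$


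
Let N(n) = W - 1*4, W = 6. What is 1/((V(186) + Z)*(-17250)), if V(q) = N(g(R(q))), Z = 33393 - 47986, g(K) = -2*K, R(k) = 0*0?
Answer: 1/251694750 ≈ 3.9731e-9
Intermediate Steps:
R(k) = 0
Z = -14593
N(n) = 2 (N(n) = 6 - 1*4 = 6 - 4 = 2)
V(q) = 2
1/((V(186) + Z)*(-17250)) = 1/((2 - 14593)*(-17250)) = -1/17250/(-14591) = -1/14591*(-1/17250) = 1/251694750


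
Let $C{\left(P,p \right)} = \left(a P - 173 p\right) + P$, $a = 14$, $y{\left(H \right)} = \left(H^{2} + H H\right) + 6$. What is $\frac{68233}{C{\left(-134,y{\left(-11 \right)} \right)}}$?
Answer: $- \frac{68233}{44914} \approx -1.5192$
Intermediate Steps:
$y{\left(H \right)} = 6 + 2 H^{2}$ ($y{\left(H \right)} = \left(H^{2} + H^{2}\right) + 6 = 2 H^{2} + 6 = 6 + 2 H^{2}$)
$C{\left(P,p \right)} = - 173 p + 15 P$ ($C{\left(P,p \right)} = \left(14 P - 173 p\right) + P = \left(- 173 p + 14 P\right) + P = - 173 p + 15 P$)
$\frac{68233}{C{\left(-134,y{\left(-11 \right)} \right)}} = \frac{68233}{- 173 \left(6 + 2 \left(-11\right)^{2}\right) + 15 \left(-134\right)} = \frac{68233}{- 173 \left(6 + 2 \cdot 121\right) - 2010} = \frac{68233}{- 173 \left(6 + 242\right) - 2010} = \frac{68233}{\left(-173\right) 248 - 2010} = \frac{68233}{-42904 - 2010} = \frac{68233}{-44914} = 68233 \left(- \frac{1}{44914}\right) = - \frac{68233}{44914}$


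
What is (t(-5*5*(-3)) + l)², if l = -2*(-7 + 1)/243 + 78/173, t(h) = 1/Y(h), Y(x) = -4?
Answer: 196756729/3141826704 ≈ 0.062625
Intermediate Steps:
t(h) = -¼ (t(h) = 1/(-4) = 1*(-¼) = -¼)
l = 7010/14013 (l = -2*(-6)*(1/243) + 78*(1/173) = 12*(1/243) + 78/173 = 4/81 + 78/173 = 7010/14013 ≈ 0.50025)
(t(-5*5*(-3)) + l)² = (-¼ + 7010/14013)² = (14027/56052)² = 196756729/3141826704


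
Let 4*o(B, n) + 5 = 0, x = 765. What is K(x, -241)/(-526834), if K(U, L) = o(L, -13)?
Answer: 5/2107336 ≈ 2.3727e-6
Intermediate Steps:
o(B, n) = -5/4 (o(B, n) = -5/4 + (¼)*0 = -5/4 + 0 = -5/4)
K(U, L) = -5/4
K(x, -241)/(-526834) = -5/4/(-526834) = -5/4*(-1/526834) = 5/2107336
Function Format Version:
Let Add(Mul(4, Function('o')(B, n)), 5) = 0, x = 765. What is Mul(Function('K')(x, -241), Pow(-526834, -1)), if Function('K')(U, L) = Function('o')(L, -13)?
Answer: Rational(5, 2107336) ≈ 2.3727e-6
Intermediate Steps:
Function('o')(B, n) = Rational(-5, 4) (Function('o')(B, n) = Add(Rational(-5, 4), Mul(Rational(1, 4), 0)) = Add(Rational(-5, 4), 0) = Rational(-5, 4))
Function('K')(U, L) = Rational(-5, 4)
Mul(Function('K')(x, -241), Pow(-526834, -1)) = Mul(Rational(-5, 4), Pow(-526834, -1)) = Mul(Rational(-5, 4), Rational(-1, 526834)) = Rational(5, 2107336)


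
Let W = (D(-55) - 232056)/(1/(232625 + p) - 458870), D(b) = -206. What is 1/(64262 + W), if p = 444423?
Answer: 310677015759/19964883639227434 ≈ 1.5561e-5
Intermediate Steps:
W = 157252522576/310677015759 (W = (-206 - 232056)/(1/(232625 + 444423) - 458870) = -232262/(1/677048 - 458870) = -232262/(-310677015759/677048) = -232262*(-677048/310677015759) = 157252522576/310677015759 ≈ 0.50616)
1/(64262 + W) = 1/(64262 + 157252522576/310677015759) = 1/(19964883639227434/310677015759) = 310677015759/19964883639227434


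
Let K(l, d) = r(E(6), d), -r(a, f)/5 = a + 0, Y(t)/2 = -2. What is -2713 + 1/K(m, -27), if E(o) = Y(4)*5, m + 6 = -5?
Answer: -271299/100 ≈ -2713.0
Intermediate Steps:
m = -11 (m = -6 - 5 = -11)
Y(t) = -4 (Y(t) = 2*(-2) = -4)
E(o) = -20 (E(o) = -4*5 = -20)
r(a, f) = -5*a (r(a, f) = -5*(a + 0) = -5*a)
K(l, d) = 100 (K(l, d) = -5*(-20) = 100)
-2713 + 1/K(m, -27) = -2713 + 1/100 = -271299/100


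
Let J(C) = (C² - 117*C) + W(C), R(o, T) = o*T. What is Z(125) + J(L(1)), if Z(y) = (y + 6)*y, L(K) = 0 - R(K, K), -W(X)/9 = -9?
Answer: 16574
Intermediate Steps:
R(o, T) = T*o
W(X) = 81 (W(X) = -9*(-9) = 81)
L(K) = -K² (L(K) = 0 - K*K = 0 - K² = -K²)
Z(y) = y*(6 + y) (Z(y) = (6 + y)*y = y*(6 + y))
J(C) = 81 + C² - 117*C (J(C) = (C² - 117*C) + 81 = 81 + C² - 117*C)
Z(125) + J(L(1)) = 125*(6 + 125) + (81 + (-1*1²)² - (-117)*1²) = 125*131 + (81 + (-1*1)² - (-117)) = 16375 + (81 + (-1)² - 117*(-1)) = 16375 + (81 + 1 + 117) = 16375 + 199 = 16574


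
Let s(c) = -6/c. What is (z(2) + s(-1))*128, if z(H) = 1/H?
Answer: 832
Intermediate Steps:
(z(2) + s(-1))*128 = (1/2 - 6/(-1))*128 = (1/2 - 6*(-1))*128 = (1/2 + 6)*128 = (13/2)*128 = 832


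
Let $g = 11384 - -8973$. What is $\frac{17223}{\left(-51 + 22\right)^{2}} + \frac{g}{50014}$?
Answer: $\frac{878511359}{42061774} \approx 20.886$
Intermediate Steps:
$g = 20357$ ($g = 11384 + 8973 = 20357$)
$\frac{17223}{\left(-51 + 22\right)^{2}} + \frac{g}{50014} = \frac{17223}{\left(-51 + 22\right)^{2}} + \frac{20357}{50014} = \frac{17223}{\left(-29\right)^{2}} + 20357 \cdot \frac{1}{50014} = \frac{17223}{841} + \frac{20357}{50014} = \frac{878511359}{42061774}$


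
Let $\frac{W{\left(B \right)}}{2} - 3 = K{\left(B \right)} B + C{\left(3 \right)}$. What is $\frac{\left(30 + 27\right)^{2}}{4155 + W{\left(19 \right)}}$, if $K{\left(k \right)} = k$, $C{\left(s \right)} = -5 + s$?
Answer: $\frac{3249}{4879} \approx 0.66592$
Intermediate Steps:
$W{\left(B \right)} = 2 + 2 B^{2}$ ($W{\left(B \right)} = 6 + 2 \left(B B + \left(-5 + 3\right)\right) = 6 + 2 \left(B^{2} - 2\right) = 6 + 2 \left(-2 + B^{2}\right) = 6 + \left(-4 + 2 B^{2}\right) = 2 + 2 B^{2}$)
$\frac{\left(30 + 27\right)^{2}}{4155 + W{\left(19 \right)}} = \frac{\left(30 + 27\right)^{2}}{4155 + \left(2 + 2 \cdot 19^{2}\right)} = \frac{57^{2}}{4155 + \left(2 + 2 \cdot 361\right)} = \frac{3249}{4155 + \left(2 + 722\right)} = \frac{3249}{4155 + 724} = \frac{3249}{4879}$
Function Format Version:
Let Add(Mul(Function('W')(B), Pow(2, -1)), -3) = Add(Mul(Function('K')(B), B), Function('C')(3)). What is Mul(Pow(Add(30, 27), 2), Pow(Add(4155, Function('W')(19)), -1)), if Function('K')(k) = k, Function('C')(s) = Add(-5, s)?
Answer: Rational(3249, 4879) ≈ 0.66592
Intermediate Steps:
Function('W')(B) = Add(2, Mul(2, Pow(B, 2))) (Function('W')(B) = Add(6, Mul(2, Add(Mul(B, B), Add(-5, 3)))) = Add(6, Mul(2, Add(Pow(B, 2), -2))) = Add(6, Mul(2, Add(-2, Pow(B, 2)))) = Add(6, Add(-4, Mul(2, Pow(B, 2)))) = Add(2, Mul(2, Pow(B, 2))))
Mul(Pow(Add(30, 27), 2), Pow(Add(4155, Function('W')(19)), -1)) = Mul(Pow(Add(30, 27), 2), Pow(Add(4155, Add(2, Mul(2, Pow(19, 2)))), -1)) = Mul(Pow(57, 2), Pow(Add(4155, Add(2, Mul(2, 361))), -1)) = Mul(3249, Pow(Add(4155, Add(2, 722)), -1)) = Mul(3249, Pow(Add(4155, 724), -1)) = Mul(3249, Pow(4879, -1)) = Mul(3249, Rational(1, 4879)) = Rational(3249, 4879)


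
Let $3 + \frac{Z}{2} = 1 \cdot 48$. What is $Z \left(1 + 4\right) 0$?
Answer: $0$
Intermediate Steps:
$Z = 90$ ($Z = -6 + 2 \cdot 1 \cdot 48 = -6 + 2 \cdot 48 = -6 + 96 = 90$)
$Z \left(1 + 4\right) 0 = 90 \left(1 + 4\right) 0 = 90 \cdot 5 \cdot 0 = 90 \cdot 0 = 0$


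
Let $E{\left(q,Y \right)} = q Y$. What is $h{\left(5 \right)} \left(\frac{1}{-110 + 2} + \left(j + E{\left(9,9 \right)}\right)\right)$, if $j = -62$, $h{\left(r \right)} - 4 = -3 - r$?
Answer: $- \frac{2051}{27} \approx -75.963$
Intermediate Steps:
$h{\left(r \right)} = 1 - r$ ($h{\left(r \right)} = 4 - \left(3 + r\right) = 1 - r$)
$E{\left(q,Y \right)} = Y q$
$h{\left(5 \right)} \left(\frac{1}{-110 + 2} + \left(j + E{\left(9,9 \right)}\right)\right) = \left(1 - 5\right) \left(\frac{1}{-110 + 2} + \left(-62 + 9 \cdot 9\right)\right) = \left(1 - 5\right) \left(\frac{1}{-108} + \left(-62 + 81\right)\right) = - 4 \left(- \frac{1}{108} + 19\right) = \left(-4\right) \frac{2051}{108} = - \frac{2051}{27}$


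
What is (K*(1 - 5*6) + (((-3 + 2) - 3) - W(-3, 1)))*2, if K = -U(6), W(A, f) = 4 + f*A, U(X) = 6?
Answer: 338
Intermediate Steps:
W(A, f) = 4 + A*f
K = -6 (K = -1*6 = -6)
(K*(1 - 5*6) + (((-3 + 2) - 3) - W(-3, 1)))*2 = (-6*(1 - 5*6) + (((-3 + 2) - 3) - (4 - 3*1)))*2 = (-6*(1 - 30) + ((-1 - 3) - (4 - 3)))*2 = (-6*(-29) + (-4 - 1*1))*2 = (174 + (-4 - 1))*2 = (174 - 5)*2 = 169*2 = 338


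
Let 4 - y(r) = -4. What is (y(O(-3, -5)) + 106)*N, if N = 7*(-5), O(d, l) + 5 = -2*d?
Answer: -3990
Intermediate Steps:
O(d, l) = -5 - 2*d
y(r) = 8 (y(r) = 4 - 1*(-4) = 4 + 4 = 8)
N = -35
(y(O(-3, -5)) + 106)*N = (8 + 106)*(-35) = 114*(-35) = -3990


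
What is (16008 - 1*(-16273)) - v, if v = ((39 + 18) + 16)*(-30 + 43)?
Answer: 31332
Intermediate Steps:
v = 949 (v = (57 + 16)*13 = 73*13 = 949)
(16008 - 1*(-16273)) - v = (16008 - 1*(-16273)) - 1*949 = (16008 + 16273) - 949 = 32281 - 949 = 31332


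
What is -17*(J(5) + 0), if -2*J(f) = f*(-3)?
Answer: -255/2 ≈ -127.50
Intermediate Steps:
J(f) = 3*f/2 (J(f) = -f*(-3)/2 = -(-3)*f/2 = 3*f/2)
-17*(J(5) + 0) = -17*((3/2)*5 + 0) = -17*(15/2 + 0) = -17*15/2 = -255/2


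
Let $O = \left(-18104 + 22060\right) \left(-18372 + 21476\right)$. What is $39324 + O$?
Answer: $12318748$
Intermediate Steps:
$O = 12279424$ ($O = 3956 \cdot 3104 = 12279424$)
$39324 + O = 39324 + 12279424 = 12318748$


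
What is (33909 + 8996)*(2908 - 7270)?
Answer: -187151610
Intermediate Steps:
(33909 + 8996)*(2908 - 7270) = 42905*(-4362) = -187151610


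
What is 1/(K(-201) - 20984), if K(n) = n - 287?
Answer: -1/21472 ≈ -4.6572e-5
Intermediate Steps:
K(n) = -287 + n
1/(K(-201) - 20984) = 1/((-287 - 201) - 20984) = 1/(-488 - 20984) = 1/(-21472) = -1/21472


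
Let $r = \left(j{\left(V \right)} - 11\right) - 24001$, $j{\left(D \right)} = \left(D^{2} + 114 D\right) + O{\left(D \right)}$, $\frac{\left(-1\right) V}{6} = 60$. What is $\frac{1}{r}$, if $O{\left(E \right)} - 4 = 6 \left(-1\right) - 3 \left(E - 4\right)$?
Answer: $\frac{1}{65638} \approx 1.5235 \cdot 10^{-5}$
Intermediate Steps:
$V = -360$ ($V = \left(-6\right) 60 = -360$)
$O{\left(E \right)} = 10 - 3 E$ ($O{\left(E \right)} = 4 - \left(6 + 3 \left(E - 4\right)\right) = 4 - \left(6 + 3 \left(-4 + E\right)\right) = 4 - \left(-6 + 3 E\right) = 10 - 3 E$)
$j{\left(D \right)} = 10 + D^{2} + 111 D$ ($j{\left(D \right)} = \left(D^{2} + 114 D\right) - \left(-10 + 3 D\right) = 10 + D^{2} + 111 D$)
$r = 65638$ ($r = \left(\left(10 + \left(-360\right)^{2} + 111 \left(-360\right)\right) - 11\right) - 24001 = \left(\left(10 + 129600 - 39960\right) - 11\right) - 24001 = \left(89650 - 11\right) - 24001 = 89639 - 24001 = 65638$)
$\frac{1}{r} = \frac{1}{65638}$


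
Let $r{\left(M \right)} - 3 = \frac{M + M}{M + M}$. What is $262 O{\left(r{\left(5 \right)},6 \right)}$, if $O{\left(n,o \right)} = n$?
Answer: $1048$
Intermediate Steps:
$r{\left(M \right)} = 4$ ($r{\left(M \right)} = 3 + \frac{M + M}{M + M} = 3 + \frac{2 M}{2 M} = 3 + 2 M \frac{1}{2 M} = 3 + 1 = 4$)
$262 O{\left(r{\left(5 \right)},6 \right)} = 262 \cdot 4 = 1048$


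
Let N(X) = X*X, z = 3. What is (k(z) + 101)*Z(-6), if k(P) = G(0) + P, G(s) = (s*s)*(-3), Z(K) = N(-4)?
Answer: 1664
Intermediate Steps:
N(X) = X²
Z(K) = 16 (Z(K) = (-4)² = 16)
G(s) = -3*s² (G(s) = s²*(-3) = -3*s²)
k(P) = P (k(P) = -3*0² + P = -3*0 + P = 0 + P = P)
(k(z) + 101)*Z(-6) = (3 + 101)*16 = 104*16 = 1664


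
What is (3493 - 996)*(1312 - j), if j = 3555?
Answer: -5600771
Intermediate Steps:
(3493 - 996)*(1312 - j) = (3493 - 996)*(1312 - 1*3555) = 2497*(1312 - 3555) = 2497*(-2243) = -5600771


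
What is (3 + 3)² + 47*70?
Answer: 3326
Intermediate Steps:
(3 + 3)² + 47*70 = 6² + 3290 = 36 + 3290 = 3326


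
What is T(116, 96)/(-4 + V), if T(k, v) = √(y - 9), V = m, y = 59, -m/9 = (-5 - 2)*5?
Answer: 5*√2/311 ≈ 0.022737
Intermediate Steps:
m = 315 (m = -9*(-5 - 2)*5 = -(-63)*5 = -9*(-35) = 315)
V = 315
T(k, v) = 5*√2 (T(k, v) = √(59 - 9) = √50 = 5*√2)
T(116, 96)/(-4 + V) = (5*√2)/(-4 + 315) = (5*√2)/311 = (5*√2)*(1/311) = 5*√2/311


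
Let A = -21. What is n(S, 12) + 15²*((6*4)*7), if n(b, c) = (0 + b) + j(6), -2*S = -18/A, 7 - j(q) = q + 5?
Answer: 264569/7 ≈ 37796.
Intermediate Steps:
j(q) = 2 - q (j(q) = 7 - (q + 5) = 7 - (5 + q) = 7 + (-5 - q) = 2 - q)
S = -3/7 (S = -(-9)/(-21) = -(-9)*(-1)/21 = -½*6/7 = -3/7 ≈ -0.42857)
n(b, c) = -4 + b (n(b, c) = (0 + b) + (2 - 1*6) = b + (2 - 6) = b - 4 = -4 + b)
n(S, 12) + 15²*((6*4)*7) = (-4 - 3/7) + 15²*((6*4)*7) = -31/7 + 225*(24*7) = -31/7 + 225*168 = -31/7 + 37800 = 264569/7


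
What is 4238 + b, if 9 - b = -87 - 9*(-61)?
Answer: 3785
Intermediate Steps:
b = -453 (b = 9 - (-87 - 9*(-61)) = 9 - (-87 + 549) = 9 - 1*462 = 9 - 462 = -453)
4238 + b = 4238 - 453 = 3785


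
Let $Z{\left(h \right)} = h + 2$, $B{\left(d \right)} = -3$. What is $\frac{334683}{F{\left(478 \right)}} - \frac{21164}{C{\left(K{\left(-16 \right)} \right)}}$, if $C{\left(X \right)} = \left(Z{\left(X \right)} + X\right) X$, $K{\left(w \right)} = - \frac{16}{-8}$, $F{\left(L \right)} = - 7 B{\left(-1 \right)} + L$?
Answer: $- \frac{1636160}{1497} \approx -1093.0$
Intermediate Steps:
$Z{\left(h \right)} = 2 + h$
$F{\left(L \right)} = 21 + L$ ($F{\left(L \right)} = \left(-7\right) \left(-3\right) + L = 21 + L$)
$K{\left(w \right)} = 2$ ($K{\left(w \right)} = \left(-16\right) \left(- \frac{1}{8}\right) = 2$)
$C{\left(X \right)} = X \left(2 + 2 X\right)$ ($C{\left(X \right)} = \left(\left(2 + X\right) + X\right) X = \left(2 + 2 X\right) X = X \left(2 + 2 X\right)$)
$\frac{334683}{F{\left(478 \right)}} - \frac{21164}{C{\left(K{\left(-16 \right)} \right)}} = \frac{334683}{21 + 478} - \frac{21164}{2 \cdot 2 \left(1 + 2\right)} = \frac{334683}{499} - \frac{21164}{2 \cdot 2 \cdot 3} = 334683 \cdot \frac{1}{499} - \frac{21164}{12} = \frac{334683}{499} - \frac{5291}{3} = - \frac{1636160}{1497}$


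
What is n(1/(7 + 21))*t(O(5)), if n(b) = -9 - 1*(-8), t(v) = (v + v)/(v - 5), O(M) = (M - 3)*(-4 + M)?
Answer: 4/3 ≈ 1.3333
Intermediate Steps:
O(M) = (-4 + M)*(-3 + M) (O(M) = (-3 + M)*(-4 + M) = (-4 + M)*(-3 + M))
t(v) = 2*v/(-5 + v) (t(v) = (2*v)/(-5 + v) = 2*v/(-5 + v))
n(b) = -1 (n(b) = -9 + 8 = -1)
n(1/(7 + 21))*t(O(5)) = -2*(12 + 5² - 7*5)/(-5 + (12 + 5² - 7*5)) = -2*(12 + 25 - 35)/(-5 + (12 + 25 - 35)) = -2*2/(-5 + 2) = -2*2/(-3) = -2*2*(-1)/3 = -1*(-4/3) = 4/3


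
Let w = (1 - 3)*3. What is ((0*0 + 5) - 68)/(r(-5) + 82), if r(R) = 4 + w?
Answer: -63/80 ≈ -0.78750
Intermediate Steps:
w = -6 (w = -2*3 = -6)
r(R) = -2 (r(R) = 4 - 6 = -2)
((0*0 + 5) - 68)/(r(-5) + 82) = ((0*0 + 5) - 68)/(-2 + 82) = ((0 + 5) - 68)/80 = (5 - 68)/80 = (1/80)*(-63) = -63/80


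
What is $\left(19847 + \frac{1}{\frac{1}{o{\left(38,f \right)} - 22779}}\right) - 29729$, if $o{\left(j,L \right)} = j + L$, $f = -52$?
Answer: $-32675$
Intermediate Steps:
$o{\left(j,L \right)} = L + j$
$\left(19847 + \frac{1}{\frac{1}{o{\left(38,f \right)} - 22779}}\right) - 29729 = \left(19847 + \frac{1}{\frac{1}{\left(-52 + 38\right) - 22779}}\right) - 29729 = \left(19847 + \frac{1}{\frac{1}{-14 - 22779}}\right) - 29729 = \left(19847 + \frac{1}{\frac{1}{-22793}}\right) - 29729 = \left(19847 + \frac{1}{- \frac{1}{22793}}\right) - 29729 = \left(19847 - 22793\right) - 29729 = -2946 - 29729 = -32675$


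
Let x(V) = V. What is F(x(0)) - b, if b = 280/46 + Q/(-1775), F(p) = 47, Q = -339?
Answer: 1662478/40825 ≈ 40.722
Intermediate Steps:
b = 256297/40825 (b = 280/46 - 339/(-1775) = 280*(1/46) - 339*(-1/1775) = 140/23 + 339/1775 = 256297/40825 ≈ 6.2779)
F(x(0)) - b = 47 - 1*256297/40825 = 47 - 256297/40825 = 1662478/40825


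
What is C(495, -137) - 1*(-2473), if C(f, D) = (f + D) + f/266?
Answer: 753541/266 ≈ 2832.9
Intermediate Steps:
C(f, D) = D + 267*f/266 (C(f, D) = (D + f) + f*(1/266) = (D + f) + f/266 = D + 267*f/266)
C(495, -137) - 1*(-2473) = (-137 + (267/266)*495) - 1*(-2473) = (-137 + 132165/266) + 2473 = 95723/266 + 2473 = 753541/266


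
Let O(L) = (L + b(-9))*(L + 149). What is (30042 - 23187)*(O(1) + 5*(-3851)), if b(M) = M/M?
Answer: -129936525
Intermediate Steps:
b(M) = 1
O(L) = (1 + L)*(149 + L) (O(L) = (L + 1)*(L + 149) = (1 + L)*(149 + L))
(30042 - 23187)*(O(1) + 5*(-3851)) = (30042 - 23187)*((149 + 1² + 150*1) + 5*(-3851)) = 6855*((149 + 1 + 150) - 19255) = 6855*(300 - 19255) = 6855*(-18955) = -129936525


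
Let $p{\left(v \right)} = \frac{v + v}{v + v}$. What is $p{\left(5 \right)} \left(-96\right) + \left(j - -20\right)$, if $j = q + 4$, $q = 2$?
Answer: $-70$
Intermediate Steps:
$j = 6$ ($j = 2 + 4 = 6$)
$p{\left(v \right)} = 1$ ($p{\left(v \right)} = \frac{2 v}{2 v} = 2 v \frac{1}{2 v} = 1$)
$p{\left(5 \right)} \left(-96\right) + \left(j - -20\right) = 1 \left(-96\right) + \left(6 - -20\right) = -96 + \left(6 + 20\right) = -96 + 26 = -70$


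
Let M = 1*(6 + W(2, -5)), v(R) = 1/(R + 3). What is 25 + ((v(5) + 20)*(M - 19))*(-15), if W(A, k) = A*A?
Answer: 21935/8 ≈ 2741.9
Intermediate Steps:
W(A, k) = A²
v(R) = 1/(3 + R)
M = 10 (M = 1*(6 + 2²) = 1*(6 + 4) = 1*10 = 10)
25 + ((v(5) + 20)*(M - 19))*(-15) = 25 + ((1/(3 + 5) + 20)*(10 - 19))*(-15) = 25 + ((1/8 + 20)*(-9))*(-15) = 25 + ((⅛ + 20)*(-9))*(-15) = 25 + ((161/8)*(-9))*(-15) = 25 - 1449/8*(-15) = 25 + 21735/8 = 21935/8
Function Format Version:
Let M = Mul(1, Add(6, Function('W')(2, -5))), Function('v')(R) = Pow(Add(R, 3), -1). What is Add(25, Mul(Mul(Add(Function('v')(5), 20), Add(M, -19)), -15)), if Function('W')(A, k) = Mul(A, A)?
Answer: Rational(21935, 8) ≈ 2741.9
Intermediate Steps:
Function('W')(A, k) = Pow(A, 2)
Function('v')(R) = Pow(Add(3, R), -1)
M = 10 (M = Mul(1, Add(6, Pow(2, 2))) = Mul(1, Add(6, 4)) = Mul(1, 10) = 10)
Add(25, Mul(Mul(Add(Function('v')(5), 20), Add(M, -19)), -15)) = Add(25, Mul(Mul(Add(Pow(Add(3, 5), -1), 20), Add(10, -19)), -15)) = Add(25, Mul(Mul(Add(Pow(8, -1), 20), -9), -15)) = Add(25, Mul(Mul(Add(Rational(1, 8), 20), -9), -15)) = Add(25, Mul(Mul(Rational(161, 8), -9), -15)) = Add(25, Mul(Rational(-1449, 8), -15)) = Add(25, Rational(21735, 8)) = Rational(21935, 8)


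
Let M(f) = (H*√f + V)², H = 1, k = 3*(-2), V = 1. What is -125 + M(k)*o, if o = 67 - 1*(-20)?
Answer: -560 + 174*I*√6 ≈ -560.0 + 426.21*I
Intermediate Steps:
k = -6
o = 87 (o = 67 + 20 = 87)
M(f) = (1 + √f)² (M(f) = (1*√f + 1)² = (√f + 1)² = (1 + √f)²)
-125 + M(k)*o = -125 + (1 + √(-6))²*87 = -125 + (1 + I*√6)²*87 = -125 + 87*(1 + I*√6)²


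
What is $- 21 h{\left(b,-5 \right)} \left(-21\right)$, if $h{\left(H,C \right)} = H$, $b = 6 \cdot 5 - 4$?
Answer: $11466$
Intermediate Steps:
$b = 26$ ($b = 30 - 4 = 26$)
$- 21 h{\left(b,-5 \right)} \left(-21\right) = \left(-21\right) 26 \left(-21\right) = \left(-546\right) \left(-21\right) = 11466$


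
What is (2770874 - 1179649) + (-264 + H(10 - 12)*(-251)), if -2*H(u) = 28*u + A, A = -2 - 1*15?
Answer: 3163599/2 ≈ 1.5818e+6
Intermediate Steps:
A = -17 (A = -2 - 15 = -17)
H(u) = 17/2 - 14*u (H(u) = -(28*u - 17)/2 = -(-17 + 28*u)/2 = 17/2 - 14*u)
(2770874 - 1179649) + (-264 + H(10 - 12)*(-251)) = (2770874 - 1179649) + (-264 + (17/2 - 14*(10 - 12))*(-251)) = 1591225 + (-264 + (17/2 - 14*(-2))*(-251)) = 1591225 + (-264 + (17/2 + 28)*(-251)) = 1591225 + (-264 + (73/2)*(-251)) = 1591225 + (-264 - 18323/2) = 1591225 - 18851/2 = 3163599/2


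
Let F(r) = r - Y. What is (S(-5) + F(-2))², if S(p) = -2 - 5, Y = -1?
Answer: 64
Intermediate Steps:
F(r) = 1 + r (F(r) = r - 1*(-1) = r + 1 = 1 + r)
S(p) = -7
(S(-5) + F(-2))² = (-7 + (1 - 2))² = (-7 - 1)² = (-8)² = 64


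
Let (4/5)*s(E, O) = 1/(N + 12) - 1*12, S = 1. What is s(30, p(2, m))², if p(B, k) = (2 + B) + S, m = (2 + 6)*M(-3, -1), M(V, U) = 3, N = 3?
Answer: 32041/144 ≈ 222.51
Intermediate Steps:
m = 24 (m = (2 + 6)*3 = 8*3 = 24)
p(B, k) = 3 + B (p(B, k) = (2 + B) + 1 = 3 + B)
s(E, O) = -179/12 (s(E, O) = 5*(1/(3 + 12) - 1*12)/4 = 5*(1/15 - 12)/4 = (5/4)*(-179/15) = -179/12)
s(30, p(2, m))² = (-179/12)² = 32041/144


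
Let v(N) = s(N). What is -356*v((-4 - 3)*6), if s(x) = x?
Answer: 14952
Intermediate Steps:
v(N) = N
-356*v((-4 - 3)*6) = -356*(-4 - 3)*6 = -(-2492)*6 = -356*(-42) = 14952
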